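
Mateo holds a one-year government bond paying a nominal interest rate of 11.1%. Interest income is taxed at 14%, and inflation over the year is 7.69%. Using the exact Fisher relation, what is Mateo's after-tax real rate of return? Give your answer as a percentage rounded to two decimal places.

1.72%

After-tax nominal return = 11.1% × (1 − 0.14) = 9.5460%.
1 + r = 1.09546 / 1.07690 = 1.017235
After-tax real rate = 1.017235 − 1 → 1.72%.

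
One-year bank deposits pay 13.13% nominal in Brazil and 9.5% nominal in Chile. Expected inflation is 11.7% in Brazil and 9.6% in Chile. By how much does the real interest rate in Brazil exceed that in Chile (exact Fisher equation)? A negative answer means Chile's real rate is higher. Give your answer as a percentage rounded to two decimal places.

Brazil: (1 + 0.1313)/(1 + 0.1170) − 1 = 1.2802%
Chile: (1 + 0.0950)/(1 + 0.0960) − 1 = -0.0912%
Differential = 1.2802% − (-0.0912%) = 1.3715% → 1.37%.

1.37%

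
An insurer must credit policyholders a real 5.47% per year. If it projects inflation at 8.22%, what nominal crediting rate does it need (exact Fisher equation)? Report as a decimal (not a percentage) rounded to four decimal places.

(1 + i) = (1 + r)(1 + π) = 1.05470 × 1.08220 = 1.14139634
i = 1.14139634 − 1, so the required nominal rate is 0.1414.

0.1414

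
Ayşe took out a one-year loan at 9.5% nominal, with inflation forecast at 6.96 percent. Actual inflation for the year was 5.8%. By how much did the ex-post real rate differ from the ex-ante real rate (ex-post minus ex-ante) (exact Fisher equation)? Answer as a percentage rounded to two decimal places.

1.12%

Ex-ante: (1 + 0.0950)/(1 + 0.0696) − 1 = 2.3747%
Ex-post: (1 + 0.0950)/(1 + 0.0580) − 1 = 3.4972%
Difference (ex-post − ex-ante) = 1.1224% → 1.12%.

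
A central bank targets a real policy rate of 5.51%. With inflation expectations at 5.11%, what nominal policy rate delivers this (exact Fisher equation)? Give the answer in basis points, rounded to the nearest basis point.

1090 basis points

(1 + i) = (1 + r)(1 + π) = 1.05510 × 1.05110 = 1.10901561
i = 1.10901561 − 1, so the required nominal rate is 1090 basis points.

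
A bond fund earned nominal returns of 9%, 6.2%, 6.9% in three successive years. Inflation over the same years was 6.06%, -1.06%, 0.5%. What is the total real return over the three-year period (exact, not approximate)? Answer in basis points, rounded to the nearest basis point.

1734 basis points

Nominal growth factor = 1.0900 × 1.0620 × 1.0690 = 1.237453
Price-level growth factor = 1.0606 × 0.9894 × 1.0050 = 1.054604
Real growth factor = 1.237453 / 1.054604 = 1.173381
Total real return = 1.173381 − 1 → 1734 basis points.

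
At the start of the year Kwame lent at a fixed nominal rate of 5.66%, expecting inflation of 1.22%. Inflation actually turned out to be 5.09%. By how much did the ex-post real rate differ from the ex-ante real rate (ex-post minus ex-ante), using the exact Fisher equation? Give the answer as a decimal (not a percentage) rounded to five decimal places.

-0.03844

Ex-ante: (1 + 0.0566)/(1 + 0.0122) − 1 = 4.3865%
Ex-post: (1 + 0.0566)/(1 + 0.0509) − 1 = 0.5424%
Difference (ex-post − ex-ante) = -3.8441% → -0.03844.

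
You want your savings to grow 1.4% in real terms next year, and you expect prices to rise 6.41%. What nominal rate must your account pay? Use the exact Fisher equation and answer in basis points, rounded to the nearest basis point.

790 basis points

(1 + i) = (1 + r)(1 + π) = 1.01400 × 1.06410 = 1.0789974
i = 1.0789974 − 1, so the required nominal rate is 790 basis points.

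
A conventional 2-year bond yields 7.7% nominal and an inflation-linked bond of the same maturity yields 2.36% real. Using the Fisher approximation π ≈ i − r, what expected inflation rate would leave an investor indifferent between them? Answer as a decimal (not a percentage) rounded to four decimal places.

0.0534

π ≈ i − r = 7.7% − 2.36% → 0.0534.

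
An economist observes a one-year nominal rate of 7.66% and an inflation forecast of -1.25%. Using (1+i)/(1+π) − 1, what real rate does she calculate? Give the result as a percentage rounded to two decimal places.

1 + r = 1.07660 / 0.98750 = 1.090228
r = 1.090228 − 1 = 9.0228%, i.e. 9.02%.

9.02%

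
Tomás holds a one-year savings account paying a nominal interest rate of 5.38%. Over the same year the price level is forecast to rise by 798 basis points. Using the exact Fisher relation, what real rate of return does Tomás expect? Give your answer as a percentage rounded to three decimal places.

By the Fisher relation, 1 + r = (1 + i)/(1 + π).
1 + r = 1.05380 / 1.07980 = 0.975921
r = 0.975921 − 1 = -2.4079%, i.e. -2.408%.

-2.408%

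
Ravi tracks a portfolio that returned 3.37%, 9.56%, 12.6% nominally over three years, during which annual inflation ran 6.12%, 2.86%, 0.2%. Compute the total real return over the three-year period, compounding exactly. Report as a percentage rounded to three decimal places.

Nominal growth factor = 1.0337 × 1.0956 × 1.1260 = 1.275219
Price-level growth factor = 1.0612 × 1.0286 × 1.0020 = 1.093733
Real growth factor = 1.275219 / 1.093733 = 1.165933
Total real return = 1.165933 − 1 → 16.593%.

16.593%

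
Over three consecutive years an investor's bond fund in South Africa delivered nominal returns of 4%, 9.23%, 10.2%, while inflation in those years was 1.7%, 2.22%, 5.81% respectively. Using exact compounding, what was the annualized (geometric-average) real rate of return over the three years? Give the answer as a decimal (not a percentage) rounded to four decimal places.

0.0441

Compound the nominal returns: 1.0400 × 1.0923 × 1.1020 = 1.25186318.
Compound inflation: 1.0170 × 1.0222 × 1.0581 = 1.09997685.
Deflate: 1.25186318 / 1.09997685 = 1.13808139.
Annualized real rate = 1.13808139^(1/3) − 1 = 4.4058% → 0.0441.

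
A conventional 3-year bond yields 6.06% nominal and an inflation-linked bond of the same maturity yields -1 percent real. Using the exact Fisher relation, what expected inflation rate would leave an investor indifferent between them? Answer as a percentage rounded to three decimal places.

(1 + π) = (1 + i)/(1 + r) = 1.06060 / 0.99000 = 1.071313
Break-even inflation = 1.071313 − 1 → 7.131%.

7.131%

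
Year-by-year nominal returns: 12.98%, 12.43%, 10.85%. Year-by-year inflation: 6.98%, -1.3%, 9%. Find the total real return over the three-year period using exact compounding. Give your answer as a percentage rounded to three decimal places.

Compound the nominal returns: 1.1298 × 1.1243 × 1.1085 = 1.408055.
Compound inflation: 1.0698 × 0.9870 × 1.0900 = 1.150923.
Deflate: 1.408055 / 1.150923 = 1.223413.
Total real return = 1.223413 − 1 → 22.341%.

22.341%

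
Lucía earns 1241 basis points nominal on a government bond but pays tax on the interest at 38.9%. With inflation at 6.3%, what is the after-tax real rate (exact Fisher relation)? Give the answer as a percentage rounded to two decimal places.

1.21%

After-tax nominal return = 12.41% × (1 − 0.389) = 7.58251%.
1 + r = 1.0758251 / 1.06300 = 1.012065
After-tax real rate = 1.012065 − 1 → 1.21%.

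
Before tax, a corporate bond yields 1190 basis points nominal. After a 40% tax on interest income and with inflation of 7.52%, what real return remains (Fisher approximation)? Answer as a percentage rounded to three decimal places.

-0.380%

After-tax nominal return = 11.9% × (1 − 0.4) = 7.1400%.
r ≈ 7.1400% − 7.52% → -0.380%.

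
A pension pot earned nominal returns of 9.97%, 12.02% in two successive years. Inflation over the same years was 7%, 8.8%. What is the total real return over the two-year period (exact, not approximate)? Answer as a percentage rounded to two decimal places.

5.82%

Compound the nominal returns: 1.0997 × 1.1202 = 1.231884.
Compound inflation: 1.0700 × 1.0880 = 1.164160.
Deflate: 1.231884 / 1.164160 = 1.058174.
Total real return = 1.058174 − 1 → 5.82%.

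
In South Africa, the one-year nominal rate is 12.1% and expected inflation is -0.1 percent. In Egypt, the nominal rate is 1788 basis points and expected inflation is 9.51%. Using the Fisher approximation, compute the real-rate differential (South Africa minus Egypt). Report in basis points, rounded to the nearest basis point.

383 basis points

South Africa: 12.1% − (-0.1%) = 12.200%
Egypt: 17.88% − 9.51% = 8.370%
Differential = 3.830% → 383 basis points.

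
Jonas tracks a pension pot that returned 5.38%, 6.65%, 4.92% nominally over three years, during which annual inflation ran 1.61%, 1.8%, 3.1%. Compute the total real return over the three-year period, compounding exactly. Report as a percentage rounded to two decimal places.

10.57%

Nominal growth factor = 1.0538 × 1.0665 × 1.0492 = 1.179172
Price-level growth factor = 1.0161 × 1.0180 × 1.0310 = 1.066456
Real growth factor = 1.179172 / 1.066456 = 1.105693
Total real return = 1.105693 − 1 → 10.57%.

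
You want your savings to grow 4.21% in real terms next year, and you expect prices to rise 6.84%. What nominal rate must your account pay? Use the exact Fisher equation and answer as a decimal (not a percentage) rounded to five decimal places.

(1 + i) = (1 + r)(1 + π) = 1.04210 × 1.06840 = 1.11337964
i = 1.11337964 − 1, so the required nominal rate is 0.11338.

0.11338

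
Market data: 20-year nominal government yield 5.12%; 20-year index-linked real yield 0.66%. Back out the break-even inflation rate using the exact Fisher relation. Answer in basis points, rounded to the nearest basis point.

443 basis points

(1 + π) = (1 + i)/(1 + r) = 1.05120 / 1.00660 = 1.044308
Break-even inflation = 1.044308 − 1 → 443 basis points.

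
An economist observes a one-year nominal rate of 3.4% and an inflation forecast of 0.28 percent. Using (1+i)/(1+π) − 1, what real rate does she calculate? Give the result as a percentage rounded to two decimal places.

3.11%

By the Fisher relation, 1 + r = (1 + i)/(1 + π).
1 + r = 1.03400 / 1.00280 = 1.031113
r = 1.031113 − 1 = 3.1113%, i.e. 3.11%.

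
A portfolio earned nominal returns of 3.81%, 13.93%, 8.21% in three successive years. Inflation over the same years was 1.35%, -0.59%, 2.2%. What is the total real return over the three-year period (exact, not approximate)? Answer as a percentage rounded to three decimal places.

24.291%

Nominal growth factor = 1.0381 × 1.1393 × 1.0821 = 1.279808
Price-level growth factor = 1.0135 × 0.9941 × 1.0220 = 1.029686
Real growth factor = 1.279808 / 1.029686 = 1.242911
Total real return = 1.242911 − 1 → 24.291%.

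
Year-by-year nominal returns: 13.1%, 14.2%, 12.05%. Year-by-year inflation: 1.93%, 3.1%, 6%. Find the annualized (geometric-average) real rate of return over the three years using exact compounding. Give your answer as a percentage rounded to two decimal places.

Nominal growth factor = 1.1310 × 1.1420 × 1.1205 = 1.44724004
Price-level growth factor = 1.0193 × 1.0310 × 1.0600 = 1.11395220
Real growth factor = 1.44724004 / 1.11395220 = 1.29919403
Annualized real rate = 1.29919403^(1/3) − 1 = 9.1167% → 9.12%.

9.12%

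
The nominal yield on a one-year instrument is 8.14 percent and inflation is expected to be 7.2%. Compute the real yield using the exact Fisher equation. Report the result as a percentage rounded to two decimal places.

0.88%

1 + r = 1.08140 / 1.07200 = 1.008769
r = 1.008769 − 1 = 0.8769%, i.e. 0.88%.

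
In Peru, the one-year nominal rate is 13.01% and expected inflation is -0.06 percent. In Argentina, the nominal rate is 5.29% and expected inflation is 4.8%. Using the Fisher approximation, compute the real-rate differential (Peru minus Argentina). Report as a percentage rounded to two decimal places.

12.58%

Peru: 13.01% − (-0.06%) = 13.070%
Argentina: 5.29% − 4.8% = 0.490%
Differential = 12.580% → 12.58%.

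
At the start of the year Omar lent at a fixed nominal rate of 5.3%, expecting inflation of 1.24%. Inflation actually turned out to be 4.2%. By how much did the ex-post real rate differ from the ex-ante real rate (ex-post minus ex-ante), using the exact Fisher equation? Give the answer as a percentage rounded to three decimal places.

Ex-ante: (1 + 0.0530)/(1 + 0.0124) − 1 = 4.0103%
Ex-post: (1 + 0.0530)/(1 + 0.0420) − 1 = 1.0557%
Difference (ex-post − ex-ante) = -2.9546% → -2.955%.

-2.955%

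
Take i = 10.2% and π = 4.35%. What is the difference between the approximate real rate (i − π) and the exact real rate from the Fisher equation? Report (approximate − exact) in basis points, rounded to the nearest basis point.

Approximate: r ≈ 10.200% − 4.350% = 5.8500%
Exact: (1 + 0.1020)/(1 + 0.0435) − 1 = 5.6061%
Error = 5.8500% − 5.6061% = 0.2439% → 24 basis points.

24 basis points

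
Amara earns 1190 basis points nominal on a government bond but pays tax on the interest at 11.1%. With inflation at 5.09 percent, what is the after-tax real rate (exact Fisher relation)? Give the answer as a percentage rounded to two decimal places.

After-tax nominal return = 11.9% × (1 − 0.111) = 10.5791%.
1 + r = 1.105791 / 1.05090 = 1.052232
After-tax real rate = 1.052232 − 1 → 5.22%.

5.22%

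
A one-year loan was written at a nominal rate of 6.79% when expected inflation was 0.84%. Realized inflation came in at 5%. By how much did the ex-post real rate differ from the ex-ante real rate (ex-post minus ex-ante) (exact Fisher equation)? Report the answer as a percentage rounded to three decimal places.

-4.196%

Ex-ante: (1 + 0.0679)/(1 + 0.0084) − 1 = 5.9004%
Ex-post: (1 + 0.0679)/(1 + 0.0500) − 1 = 1.7048%
Difference (ex-post − ex-ante) = -4.1957% → -4.196%.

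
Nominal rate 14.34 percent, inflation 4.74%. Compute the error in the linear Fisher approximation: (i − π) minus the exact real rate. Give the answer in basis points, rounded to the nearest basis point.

Approximate: r ≈ 14.340% − 4.740% = 9.6000%
Exact: (1 + 0.1434)/(1 + 0.0474) − 1 = 9.1656%
Error = 9.6000% − 9.1656% = 0.4344% → 43 basis points.

43 basis points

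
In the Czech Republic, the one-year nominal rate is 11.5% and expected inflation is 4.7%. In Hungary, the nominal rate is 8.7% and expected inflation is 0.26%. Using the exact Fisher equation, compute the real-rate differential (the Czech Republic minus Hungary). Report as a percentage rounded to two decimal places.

The Czech Republic: (1 + 0.1150)/(1 + 0.0470) − 1 = 6.4947%
Hungary: (1 + 0.0870)/(1 + 0.0026) − 1 = 8.4181%
Differential = 6.4947% − 8.4181% = -1.9234% → -1.92%.

-1.92%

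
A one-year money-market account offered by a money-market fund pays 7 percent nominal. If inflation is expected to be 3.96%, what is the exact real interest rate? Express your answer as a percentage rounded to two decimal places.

1 + r = 1.07000 / 1.03960 = 1.029242
r = 1.029242 − 1 = 2.9242%, i.e. 2.92%.

2.92%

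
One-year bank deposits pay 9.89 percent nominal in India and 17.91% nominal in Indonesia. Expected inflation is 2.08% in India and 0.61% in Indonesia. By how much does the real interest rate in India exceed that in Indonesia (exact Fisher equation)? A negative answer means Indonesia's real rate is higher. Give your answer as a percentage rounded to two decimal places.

India: (1 + 0.0989)/(1 + 0.0208) − 1 = 7.6509%
Indonesia: (1 + 0.1791)/(1 + 0.0061) − 1 = 17.1951%
Differential = 7.6509% − 17.1951% = -9.5442% → -9.54%.

-9.54%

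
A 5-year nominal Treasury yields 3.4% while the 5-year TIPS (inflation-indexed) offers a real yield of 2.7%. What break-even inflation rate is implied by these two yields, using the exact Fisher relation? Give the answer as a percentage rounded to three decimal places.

(1 + π) = (1 + i)/(1 + r) = 1.03400 / 1.02700 = 1.006816
Break-even inflation = 1.006816 − 1 → 0.682%.

0.682%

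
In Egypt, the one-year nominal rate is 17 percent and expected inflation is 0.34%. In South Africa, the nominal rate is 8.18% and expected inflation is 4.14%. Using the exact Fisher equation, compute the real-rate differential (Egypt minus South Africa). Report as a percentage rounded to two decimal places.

Egypt: (1 + 0.1700)/(1 + 0.0034) − 1 = 16.6035%
South Africa: (1 + 0.0818)/(1 + 0.0414) − 1 = 3.8794%
Differential = 16.6035% − 3.8794% = 12.7242% → 12.72%.

12.72%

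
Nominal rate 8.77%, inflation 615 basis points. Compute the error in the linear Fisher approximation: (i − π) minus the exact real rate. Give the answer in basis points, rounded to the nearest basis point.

15 basis points

Approximate: r ≈ 8.770% − 6.150% = 2.6200%
Exact: (1 + 0.0877)/(1 + 0.0615) − 1 = 2.4682%
Error = 2.6200% − 2.4682% = 0.1518% → 15 basis points.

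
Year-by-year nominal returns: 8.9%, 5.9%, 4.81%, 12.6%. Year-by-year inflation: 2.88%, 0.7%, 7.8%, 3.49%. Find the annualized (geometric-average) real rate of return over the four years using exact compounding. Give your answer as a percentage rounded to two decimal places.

4.17%

Nominal growth factor = 1.0890 × 1.0590 × 1.0481 × 1.1260 = 1.36102139
Price-level growth factor = 1.0288 × 1.0070 × 1.0780 × 1.0349 = 1.15578638
Real growth factor = 1.36102139 / 1.15578638 = 1.17757175
Annualized real rate = 1.17757175^(1/4) − 1 = 4.1710% → 4.17%.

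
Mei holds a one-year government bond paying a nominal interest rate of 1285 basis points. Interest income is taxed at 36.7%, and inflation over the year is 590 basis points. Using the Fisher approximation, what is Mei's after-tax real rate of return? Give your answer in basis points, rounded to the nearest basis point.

223 basis points

After-tax nominal return = 12.85% × (1 − 0.367) = 8.13405%.
r ≈ 8.13405% − 5.9% → 223 basis points.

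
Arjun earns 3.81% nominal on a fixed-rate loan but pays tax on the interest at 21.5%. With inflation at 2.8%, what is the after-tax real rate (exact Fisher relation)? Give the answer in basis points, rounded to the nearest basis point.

19 basis points

After-tax nominal return = 3.81% × (1 − 0.215) = 2.99085%.
1 + r = 1.0299085 / 1.02800 = 1.001857
After-tax real rate = 1.001857 − 1 → 19 basis points.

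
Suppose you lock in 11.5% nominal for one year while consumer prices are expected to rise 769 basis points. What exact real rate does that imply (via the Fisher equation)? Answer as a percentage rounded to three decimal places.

3.538%

By the Fisher equation, 1 + r = (1 + i)/(1 + π).
1 + r = 1.11500 / 1.07690 = 1.035379
r = 1.035379 − 1 = 3.5379%, i.e. 3.538%.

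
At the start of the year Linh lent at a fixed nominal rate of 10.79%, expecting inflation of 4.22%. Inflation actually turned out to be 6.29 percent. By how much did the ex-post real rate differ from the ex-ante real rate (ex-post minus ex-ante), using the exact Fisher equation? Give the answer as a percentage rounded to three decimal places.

Ex-ante: (1 + 0.1079)/(1 + 0.0422) − 1 = 6.3040%
Ex-post: (1 + 0.1079)/(1 + 0.0629) − 1 = 4.2337%
Difference (ex-post − ex-ante) = -2.0703% → -2.070%.

-2.070%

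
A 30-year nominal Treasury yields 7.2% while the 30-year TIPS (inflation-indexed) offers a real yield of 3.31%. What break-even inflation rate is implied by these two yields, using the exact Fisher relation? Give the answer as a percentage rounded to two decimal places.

3.77%

(1 + π) = (1 + i)/(1 + r) = 1.07200 / 1.03310 = 1.037654
Break-even inflation = 1.037654 − 1 → 3.77%.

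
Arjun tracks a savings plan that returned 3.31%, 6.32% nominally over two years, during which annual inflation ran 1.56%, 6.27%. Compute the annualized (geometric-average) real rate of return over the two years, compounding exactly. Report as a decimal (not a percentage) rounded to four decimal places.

Compound the nominal returns: 1.0331 × 1.0632 = 1.09839192.
Compound inflation: 1.0156 × 1.0627 = 1.07927812.
Deflate: 1.09839192 / 1.07927812 = 1.01770980.
Annualized real rate = 1.01770980^(1/2) − 1 = 0.8816% → 0.0088.

0.0088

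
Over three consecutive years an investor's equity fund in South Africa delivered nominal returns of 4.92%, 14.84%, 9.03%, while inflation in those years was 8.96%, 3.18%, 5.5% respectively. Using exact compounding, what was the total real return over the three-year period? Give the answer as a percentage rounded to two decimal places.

10.76%

Nominal growth factor = 1.0492 × 1.1484 × 1.0903 = 1.313704
Price-level growth factor = 1.0896 × 1.0318 × 1.0550 = 1.186083
Real growth factor = 1.313704 / 1.186083 = 1.107599
Total real return = 1.107599 − 1 → 10.76%.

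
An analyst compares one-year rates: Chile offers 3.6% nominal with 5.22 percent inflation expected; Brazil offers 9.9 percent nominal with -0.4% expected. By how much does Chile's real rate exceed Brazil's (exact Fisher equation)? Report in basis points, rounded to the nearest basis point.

-1188 basis points

Chile: (1 + 0.0360)/(1 + 0.0522) − 1 = -1.5396%
Brazil: (1 + 0.0990)/(1 − 0.0040) − 1 = 10.3414%
Differential = -1.5396% − 10.3414% = -11.8810% → -1188 basis points.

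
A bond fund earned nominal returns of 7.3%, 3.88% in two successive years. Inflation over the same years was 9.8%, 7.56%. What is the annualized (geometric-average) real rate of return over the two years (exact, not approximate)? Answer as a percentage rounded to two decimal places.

Nominal growth factor = 1.0730 × 1.0388 = 1.11463240
Price-level growth factor = 1.0980 × 1.0756 = 1.18100880
Real growth factor = 1.11463240 / 1.18100880 = 0.94379686
Annualized real rate = 0.94379686^(1/2) − 1 = -2.8508% → -2.85%.

-2.85%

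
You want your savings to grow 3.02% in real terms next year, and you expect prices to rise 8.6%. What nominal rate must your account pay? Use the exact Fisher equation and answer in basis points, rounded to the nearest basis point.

(1 + i) = (1 + r)(1 + π) = 1.03020 × 1.08600 = 1.1187972
i = 1.1187972 − 1, so the required nominal rate is 1188 basis points.

1188 basis points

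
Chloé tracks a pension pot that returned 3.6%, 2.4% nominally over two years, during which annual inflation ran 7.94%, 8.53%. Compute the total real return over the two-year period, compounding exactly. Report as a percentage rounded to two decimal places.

Nominal growth factor = 1.0360 × 1.0240 = 1.060864
Price-level growth factor = 1.0794 × 1.0853 = 1.171473
Real growth factor = 1.060864 / 1.171473 = 0.905581
Total real return = 0.905581 − 1 → -9.44%.

-9.44%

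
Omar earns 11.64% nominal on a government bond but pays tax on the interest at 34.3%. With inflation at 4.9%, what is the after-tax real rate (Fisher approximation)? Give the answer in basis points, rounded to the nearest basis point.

After-tax nominal return = 11.64% × (1 − 0.343) = 7.64748%.
r ≈ 7.64748% − 4.9% → 275 basis points.

275 basis points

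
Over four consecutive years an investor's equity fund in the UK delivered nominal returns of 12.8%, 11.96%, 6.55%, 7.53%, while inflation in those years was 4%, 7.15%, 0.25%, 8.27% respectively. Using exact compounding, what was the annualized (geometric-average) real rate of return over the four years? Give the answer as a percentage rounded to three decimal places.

Compound the nominal returns: 1.1280 × 1.1196 × 1.0655 × 1.0753 = 1.44695521.
Compound inflation: 1.0400 × 1.0715 × 1.0025 × 1.0827 = 1.20953387.
Deflate: 1.44695521 / 1.20953387 = 1.19629161.
Annualized real rate = 1.19629161^(1/4) − 1 = 4.5826% → 4.583%.

4.583%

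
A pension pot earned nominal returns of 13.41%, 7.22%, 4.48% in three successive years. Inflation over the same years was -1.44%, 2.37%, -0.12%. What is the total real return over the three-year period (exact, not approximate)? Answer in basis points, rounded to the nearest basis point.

2607 basis points

Nominal growth factor = 1.1341 × 1.0722 × 1.0448 = 1.270458
Price-level growth factor = 0.9856 × 1.0237 × 0.9988 = 1.007748
Real growth factor = 1.270458 / 1.007748 = 1.260690
Total real return = 1.260690 − 1 → 2607 basis points.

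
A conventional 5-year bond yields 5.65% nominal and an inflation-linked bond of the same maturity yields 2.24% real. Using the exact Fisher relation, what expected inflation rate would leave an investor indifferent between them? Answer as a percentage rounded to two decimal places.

(1 + π) = (1 + i)/(1 + r) = 1.05650 / 1.02240 = 1.033353
Break-even inflation = 1.033353 − 1 → 3.34%.

3.34%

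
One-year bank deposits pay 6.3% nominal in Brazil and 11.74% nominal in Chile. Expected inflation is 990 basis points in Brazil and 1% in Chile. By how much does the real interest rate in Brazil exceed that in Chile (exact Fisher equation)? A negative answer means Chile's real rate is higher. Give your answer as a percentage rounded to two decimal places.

Brazil: (1 + 0.0630)/(1 + 0.0990) − 1 = -3.2757%
Chile: (1 + 0.1174)/(1 + 0.0100) − 1 = 10.6337%
Differential = -3.2757% − 10.6337% = -13.9094% → -13.91%.

-13.91%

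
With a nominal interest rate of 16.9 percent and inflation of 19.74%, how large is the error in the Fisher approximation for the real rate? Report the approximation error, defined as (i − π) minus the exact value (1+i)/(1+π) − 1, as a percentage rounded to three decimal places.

Approximate: r ≈ 16.900% − 19.740% = -2.8400%
Exact: (1 + 0.1690)/(1 + 0.1974) − 1 = -2.3718%
Error = -2.8400% − (-2.3718%) = -0.4682% → -0.468%.

-0.468%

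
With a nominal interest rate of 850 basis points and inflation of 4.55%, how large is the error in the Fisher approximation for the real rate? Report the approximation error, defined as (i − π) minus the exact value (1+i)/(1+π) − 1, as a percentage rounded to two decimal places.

0.17%

Approximate: r ≈ 8.500% − 4.550% = 3.9500%
Exact: (1 + 0.0850)/(1 + 0.0455) − 1 = 3.7781%
Error = 3.9500% − 3.7781% = 0.1719% → 0.17%.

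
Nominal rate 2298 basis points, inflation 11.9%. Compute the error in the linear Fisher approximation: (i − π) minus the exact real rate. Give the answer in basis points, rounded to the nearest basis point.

Approximate: r ≈ 22.980% − 11.900% = 11.0800%
Exact: (1 + 0.2298)/(1 + 0.1190) − 1 = 9.9017%
Error = 11.0800% − 9.9017% = 1.1783% → 118 basis points.

118 basis points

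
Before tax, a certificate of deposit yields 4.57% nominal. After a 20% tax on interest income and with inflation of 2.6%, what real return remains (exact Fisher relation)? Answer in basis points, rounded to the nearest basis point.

103 basis points

After-tax nominal return = 4.57% × (1 − 0.2) = 3.6560%.
1 + r = 1.03656 / 1.02600 = 1.010292
After-tax real rate = 1.010292 − 1 → 103 basis points.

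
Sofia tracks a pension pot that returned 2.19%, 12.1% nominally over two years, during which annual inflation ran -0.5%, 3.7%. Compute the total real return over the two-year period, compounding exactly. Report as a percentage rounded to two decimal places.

11.02%

Compound the nominal returns: 1.0219 × 1.1210 = 1.145550.
Compound inflation: 0.9950 × 1.0370 = 1.031815.
Deflate: 1.145550 / 1.031815 = 1.110228.
Total real return = 1.110228 − 1 → 11.02%.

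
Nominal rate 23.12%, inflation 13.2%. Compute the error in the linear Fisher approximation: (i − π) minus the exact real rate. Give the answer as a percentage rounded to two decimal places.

Approximate: r ≈ 23.120% − 13.200% = 9.9200%
Exact: (1 + 0.2312)/(1 + 0.1320) − 1 = 8.7633%
Error = 9.9200% − 8.7633% = 1.1567% → 1.16%.

1.16%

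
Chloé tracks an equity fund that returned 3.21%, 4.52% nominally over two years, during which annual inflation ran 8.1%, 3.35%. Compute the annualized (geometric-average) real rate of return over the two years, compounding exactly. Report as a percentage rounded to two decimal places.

Compound the nominal returns: 1.0321 × 1.0452 = 1.07875092.
Compound inflation: 1.0810 × 1.0335 = 1.11721350.
Deflate: 1.07875092 / 1.11721350 = 0.96557276.
Annualized real rate = 0.96557276^(1/2) − 1 = -1.7364% → -1.74%.

-1.74%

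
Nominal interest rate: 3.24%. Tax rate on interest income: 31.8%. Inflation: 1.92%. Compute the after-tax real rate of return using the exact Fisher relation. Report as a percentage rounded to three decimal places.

After-tax nominal return = 3.24% × (1 − 0.318) = 2.20968%.
1 + r = 1.0220968 / 1.01920 = 1.002842
After-tax real rate = 1.002842 − 1 → 0.284%.

0.284%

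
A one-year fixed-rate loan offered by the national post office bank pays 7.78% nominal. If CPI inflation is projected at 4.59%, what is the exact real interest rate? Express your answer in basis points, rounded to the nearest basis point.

1 + r = 1.07780 / 1.04590 = 1.030500
r = 1.030500 − 1 = 3.0500%, i.e. 305 basis points.

305 basis points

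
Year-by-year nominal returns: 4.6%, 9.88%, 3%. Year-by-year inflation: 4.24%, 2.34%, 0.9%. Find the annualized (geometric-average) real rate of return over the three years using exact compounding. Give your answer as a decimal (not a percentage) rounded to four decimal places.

0.0322

Nominal growth factor = 1.0460 × 1.0988 × 1.0300 = 1.18382514
Price-level growth factor = 1.0424 × 1.0234 × 1.0090 = 1.07639329
Real growth factor = 1.18382514 / 1.07639329 = 1.09980725
Annualized real rate = 1.09980725^(1/3) − 1 = 3.2220% → 0.0322.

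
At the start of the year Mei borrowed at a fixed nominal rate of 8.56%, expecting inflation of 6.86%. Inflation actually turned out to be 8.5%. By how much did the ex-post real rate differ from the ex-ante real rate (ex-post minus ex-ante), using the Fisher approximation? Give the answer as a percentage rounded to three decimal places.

-1.640%

Ex-ante: 8.56% − 6.86% = 1.700%
Ex-post: 8.56% − 8.5% = 0.060%
Difference (ex-post − ex-ante) = -1.6400% → -1.640%.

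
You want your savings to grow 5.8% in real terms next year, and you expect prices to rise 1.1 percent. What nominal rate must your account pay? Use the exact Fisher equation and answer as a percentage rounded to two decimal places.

(1 + i) = (1 + r)(1 + π) = 1.05800 × 1.01100 = 1.069638
i = 1.069638 − 1, so the required nominal rate is 6.96%.

6.96%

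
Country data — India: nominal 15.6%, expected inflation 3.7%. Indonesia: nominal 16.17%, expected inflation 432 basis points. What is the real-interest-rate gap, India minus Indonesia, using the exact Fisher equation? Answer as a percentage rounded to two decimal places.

India: (1 + 0.1560)/(1 + 0.0370) − 1 = 11.4754%
Indonesia: (1 + 0.1617)/(1 + 0.0432) − 1 = 11.3593%
Differential = 11.4754% − 11.3593% = 0.1161% → 0.12%.

0.12%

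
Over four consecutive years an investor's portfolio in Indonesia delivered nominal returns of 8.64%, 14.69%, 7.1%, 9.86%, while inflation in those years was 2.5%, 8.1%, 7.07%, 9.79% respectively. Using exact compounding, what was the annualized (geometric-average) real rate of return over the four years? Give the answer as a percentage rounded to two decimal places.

Compound the nominal returns: 1.0864 × 1.1469 × 1.0710 × 1.0986 = 1.46603512.
Compound inflation: 1.0250 × 1.0810 × 1.0707 × 1.0979 = 1.30250724.
Deflate: 1.46603512 / 1.30250724 = 1.12554854.
Annualized real rate = 1.12554854^(1/4) − 1 = 3.0009% → 3.00%.

3.00%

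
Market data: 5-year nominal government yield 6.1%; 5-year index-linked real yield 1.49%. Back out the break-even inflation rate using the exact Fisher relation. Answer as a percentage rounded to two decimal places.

(1 + π) = (1 + i)/(1 + r) = 1.06100 / 1.01490 = 1.045423
Break-even inflation = 1.045423 − 1 → 4.54%.

4.54%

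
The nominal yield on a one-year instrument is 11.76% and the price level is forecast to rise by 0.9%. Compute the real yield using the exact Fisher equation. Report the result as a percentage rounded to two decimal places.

10.76%

By the Fisher identity, 1 + r = (1 + i)/(1 + π).
1 + r = 1.11760 / 1.00900 = 1.107631
r = 1.107631 − 1 = 10.7631%, i.e. 10.76%.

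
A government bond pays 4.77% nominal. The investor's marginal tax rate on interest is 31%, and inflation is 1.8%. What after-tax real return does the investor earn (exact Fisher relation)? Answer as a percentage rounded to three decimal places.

1.465%

After-tax nominal return = 4.77% × (1 − 0.31) = 3.2913%.
1 + r = 1.032913 / 1.01800 = 1.014649
After-tax real rate = 1.014649 − 1 → 1.465%.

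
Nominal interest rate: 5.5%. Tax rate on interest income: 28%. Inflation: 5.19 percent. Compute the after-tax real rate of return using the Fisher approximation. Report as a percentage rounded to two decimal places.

-1.23%

After-tax nominal return = 5.5% × (1 − 0.28) = 3.9600%.
r ≈ 3.9600% − 5.19% → -1.23%.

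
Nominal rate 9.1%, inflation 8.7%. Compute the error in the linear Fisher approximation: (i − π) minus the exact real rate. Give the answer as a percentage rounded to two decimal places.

Approximate: r ≈ 9.100% − 8.700% = 0.4000%
Exact: (1 + 0.0910)/(1 + 0.0870) − 1 = 0.3680%
Error = 0.4000% − 0.3680% = 0.0320% → 0.03%.

0.03%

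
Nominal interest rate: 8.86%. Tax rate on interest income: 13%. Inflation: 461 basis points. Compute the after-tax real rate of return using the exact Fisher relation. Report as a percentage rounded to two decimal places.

After-tax nominal return = 8.86% × (1 − 0.13) = 7.7082%.
1 + r = 1.077082 / 1.04610 = 1.029617
After-tax real rate = 1.029617 − 1 → 2.96%.

2.96%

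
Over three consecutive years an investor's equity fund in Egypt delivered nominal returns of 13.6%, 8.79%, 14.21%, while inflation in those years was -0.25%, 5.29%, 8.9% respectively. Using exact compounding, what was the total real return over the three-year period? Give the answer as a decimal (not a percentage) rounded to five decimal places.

0.23408

Compound the nominal returns: 1.1360 × 1.0879 × 1.1421 = 1.411469.
Compound inflation: 0.9975 × 1.0529 × 1.0890 = 1.143742.
Deflate: 1.411469 / 1.143742 = 1.234081.
Total real return = 1.234081 − 1 → 0.23408.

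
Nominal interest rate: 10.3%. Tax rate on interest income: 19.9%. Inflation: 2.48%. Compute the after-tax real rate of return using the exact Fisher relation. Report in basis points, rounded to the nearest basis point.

563 basis points

After-tax nominal return = 10.3% × (1 − 0.199) = 8.2503%.
1 + r = 1.082503 / 1.02480 = 1.056307
After-tax real rate = 1.056307 − 1 → 563 basis points.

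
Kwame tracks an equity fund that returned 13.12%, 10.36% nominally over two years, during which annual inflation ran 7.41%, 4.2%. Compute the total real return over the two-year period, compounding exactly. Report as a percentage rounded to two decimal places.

Nominal growth factor = 1.1312 × 1.1036 = 1.248392
Price-level growth factor = 1.0741 × 1.0420 = 1.119212
Real growth factor = 1.248392 / 1.119212 = 1.115421
Total real return = 1.115421 − 1 → 11.54%.

11.54%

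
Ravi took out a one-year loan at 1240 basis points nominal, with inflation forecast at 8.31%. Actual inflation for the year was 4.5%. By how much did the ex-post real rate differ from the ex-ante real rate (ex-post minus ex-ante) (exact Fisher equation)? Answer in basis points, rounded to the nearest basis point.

378 basis points

Ex-ante: (1 + 0.1240)/(1 + 0.0831) − 1 = 3.7762%
Ex-post: (1 + 0.1240)/(1 + 0.0450) − 1 = 7.5598%
Difference (ex-post − ex-ante) = 3.7836% → 378 basis points.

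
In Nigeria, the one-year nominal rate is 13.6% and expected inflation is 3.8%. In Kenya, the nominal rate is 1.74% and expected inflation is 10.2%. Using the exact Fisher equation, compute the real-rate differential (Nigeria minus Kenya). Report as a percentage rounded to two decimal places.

17.12%

Nigeria: (1 + 0.1360)/(1 + 0.0380) − 1 = 9.4412%
Kenya: (1 + 0.0174)/(1 + 0.1020) − 1 = -7.6770%
Differential = 9.4412% − (-7.6770%) = 17.1182% → 17.12%.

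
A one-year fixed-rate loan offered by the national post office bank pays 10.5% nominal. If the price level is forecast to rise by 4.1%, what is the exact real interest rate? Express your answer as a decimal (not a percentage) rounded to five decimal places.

By the Fisher equation, 1 + r = (1 + i)/(1 + π).
1 + r = 1.10500 / 1.04100 = 1.061479
r = 1.061479 − 1 = 6.1479%, i.e. 0.06148.

0.06148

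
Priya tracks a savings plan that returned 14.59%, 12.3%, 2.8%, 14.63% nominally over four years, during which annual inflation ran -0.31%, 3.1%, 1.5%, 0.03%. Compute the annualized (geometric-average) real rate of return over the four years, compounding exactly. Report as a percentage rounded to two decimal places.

Compound the nominal returns: 1.1459 × 1.1230 × 1.0280 × 1.1463 = 1.51641434.
Compound inflation: 0.9969 × 1.0310 × 1.0150 × 1.0003 = 1.04353392.
Deflate: 1.51641434 / 1.04353392 = 1.45315289.
Annualized real rate = 1.45315289^(1/4) − 1 = 9.7938% → 9.79%.

9.79%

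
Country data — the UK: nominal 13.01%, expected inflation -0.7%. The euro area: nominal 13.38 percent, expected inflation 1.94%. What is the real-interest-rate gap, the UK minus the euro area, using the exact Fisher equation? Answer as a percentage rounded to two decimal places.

2.58%

The UK: (1 + 0.1301)/(1 − 0.0070) − 1 = 13.8066%
The euro area: (1 + 0.1338)/(1 + 0.0194) − 1 = 11.2223%
Differential = 13.8066% − 11.2223% = 2.5844% → 2.58%.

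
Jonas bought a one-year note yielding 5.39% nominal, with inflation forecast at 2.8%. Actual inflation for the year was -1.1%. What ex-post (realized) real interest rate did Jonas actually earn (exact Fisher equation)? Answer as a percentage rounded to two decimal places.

Ex-post: (1 + 0.0539)/(1 − 0.0110) − 1 = 6.5622%
So the realized real rate is 6.56%.

6.56%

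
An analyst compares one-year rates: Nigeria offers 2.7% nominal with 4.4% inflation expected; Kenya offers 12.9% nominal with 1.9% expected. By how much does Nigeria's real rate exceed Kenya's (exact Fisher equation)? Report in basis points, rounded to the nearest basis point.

-1242 basis points

Nigeria: (1 + 0.0270)/(1 + 0.0440) − 1 = -1.6284%
Kenya: (1 + 0.1290)/(1 + 0.0190) − 1 = 10.7949%
Differential = -1.6284% − 10.7949% = -12.4232% → -1242 basis points.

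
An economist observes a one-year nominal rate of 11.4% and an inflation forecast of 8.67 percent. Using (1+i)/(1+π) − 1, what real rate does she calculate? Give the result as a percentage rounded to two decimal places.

By the Fisher equation, 1 + r = (1 + i)/(1 + π).
1 + r = 1.11400 / 1.08670 = 1.025122
r = 1.025122 − 1 = 2.5122%, i.e. 2.51%.

2.51%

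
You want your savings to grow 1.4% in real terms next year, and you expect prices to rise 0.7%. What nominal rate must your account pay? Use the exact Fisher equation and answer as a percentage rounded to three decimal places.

2.110%

(1 + i) = (1 + r)(1 + π) = 1.01400 × 1.00700 = 1.021098
i = 1.021098 − 1, so the required nominal rate is 2.110%.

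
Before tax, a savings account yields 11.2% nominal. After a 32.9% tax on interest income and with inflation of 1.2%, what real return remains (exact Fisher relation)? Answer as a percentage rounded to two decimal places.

After-tax nominal return = 11.2% × (1 − 0.329) = 7.5152%.
1 + r = 1.075152 / 1.01200 = 1.062403
After-tax real rate = 1.062403 − 1 → 6.24%.

6.24%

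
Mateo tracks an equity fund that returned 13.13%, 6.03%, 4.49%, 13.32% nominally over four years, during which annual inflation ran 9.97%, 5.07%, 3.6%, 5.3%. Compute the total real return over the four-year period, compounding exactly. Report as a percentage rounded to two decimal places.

Compound the nominal returns: 1.1313 × 1.0603 × 1.0449 × 1.1332 = 1.420325.
Compound inflation: 1.0997 × 1.0507 × 1.0360 × 1.0530 = 1.260495.
Deflate: 1.420325 / 1.260495 = 1.126800.
Total real return = 1.126800 − 1 → 12.68%.

12.68%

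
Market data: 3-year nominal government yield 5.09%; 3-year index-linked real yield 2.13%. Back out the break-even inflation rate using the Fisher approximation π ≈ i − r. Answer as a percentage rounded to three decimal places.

2.960%

π ≈ i − r = 5.09% − 2.13% → 2.960%.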